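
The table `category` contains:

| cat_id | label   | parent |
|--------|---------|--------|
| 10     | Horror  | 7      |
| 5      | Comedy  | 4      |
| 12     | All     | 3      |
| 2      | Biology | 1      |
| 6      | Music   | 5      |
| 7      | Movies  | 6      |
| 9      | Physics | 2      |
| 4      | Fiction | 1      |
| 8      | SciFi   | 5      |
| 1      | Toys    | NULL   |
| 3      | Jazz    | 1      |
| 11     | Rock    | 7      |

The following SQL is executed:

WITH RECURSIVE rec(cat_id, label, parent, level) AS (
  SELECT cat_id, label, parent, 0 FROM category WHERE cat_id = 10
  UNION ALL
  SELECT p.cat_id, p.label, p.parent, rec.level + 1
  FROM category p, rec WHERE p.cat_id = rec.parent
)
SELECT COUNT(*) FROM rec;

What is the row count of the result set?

Base: cat_id=10 (Horror), parent=7, level 0.
Iteration 1: join on cat_id=7 -> Movies (id 7, parent=6, level 1).
Iteration 2: join on cat_id=6 -> Music (id 6, parent=5, level 2).
Iteration 3: join on cat_id=5 -> Comedy (id 5, parent=4, level 3).
Iteration 4: join on cat_id=4 -> Fiction (id 4, parent=1, level 4).
Iteration 5: join on cat_id=1 -> Toys (id 1, parent=NULL, level 5).
Iteration 6: parent is NULL; no match; recursion stops.
Total rows emitted: 6.

6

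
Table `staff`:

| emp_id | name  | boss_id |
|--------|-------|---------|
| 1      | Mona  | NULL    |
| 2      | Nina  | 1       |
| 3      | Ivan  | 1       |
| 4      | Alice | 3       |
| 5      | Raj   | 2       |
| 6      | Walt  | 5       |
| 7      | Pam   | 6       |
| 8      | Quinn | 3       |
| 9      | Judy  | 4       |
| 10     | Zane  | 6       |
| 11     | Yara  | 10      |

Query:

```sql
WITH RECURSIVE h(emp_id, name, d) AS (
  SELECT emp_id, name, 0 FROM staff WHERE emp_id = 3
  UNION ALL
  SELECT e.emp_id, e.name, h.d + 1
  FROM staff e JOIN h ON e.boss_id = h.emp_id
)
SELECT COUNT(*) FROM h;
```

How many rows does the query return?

Base: emp_id=3 (Ivan) at d 0.
Iteration 1: rows with boss_id in {3} -> Alice (id 4, d 1), Quinn (id 8, d 1).
Iteration 2: rows with boss_id in {4,8} -> Judy (id 9, d 2).
Iteration 3: no rows with boss_id in {9}; recursion stops.
Total rows emitted: 4.

4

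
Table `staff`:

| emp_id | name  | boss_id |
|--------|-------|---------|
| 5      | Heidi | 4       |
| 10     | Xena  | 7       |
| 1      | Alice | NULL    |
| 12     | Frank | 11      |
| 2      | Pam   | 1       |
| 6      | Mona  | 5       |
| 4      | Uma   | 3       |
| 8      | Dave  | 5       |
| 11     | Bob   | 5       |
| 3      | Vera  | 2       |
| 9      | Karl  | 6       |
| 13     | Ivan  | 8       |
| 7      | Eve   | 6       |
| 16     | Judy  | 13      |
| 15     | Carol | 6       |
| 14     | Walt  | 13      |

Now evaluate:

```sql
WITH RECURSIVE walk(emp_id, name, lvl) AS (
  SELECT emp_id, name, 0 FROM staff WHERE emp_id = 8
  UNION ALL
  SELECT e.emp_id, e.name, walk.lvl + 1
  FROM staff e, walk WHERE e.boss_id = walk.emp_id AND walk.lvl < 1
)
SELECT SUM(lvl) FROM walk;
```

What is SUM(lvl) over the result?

Base: emp_id=8 (Dave) at lvl 0.
Iteration 1: rows with boss_id in {8} -> Ivan (id 13, lvl 1).
Iteration 2: lvl < 1 fails for all current rows; recursion stops.
SUM(lvl) = 0 + 1 = 1.

1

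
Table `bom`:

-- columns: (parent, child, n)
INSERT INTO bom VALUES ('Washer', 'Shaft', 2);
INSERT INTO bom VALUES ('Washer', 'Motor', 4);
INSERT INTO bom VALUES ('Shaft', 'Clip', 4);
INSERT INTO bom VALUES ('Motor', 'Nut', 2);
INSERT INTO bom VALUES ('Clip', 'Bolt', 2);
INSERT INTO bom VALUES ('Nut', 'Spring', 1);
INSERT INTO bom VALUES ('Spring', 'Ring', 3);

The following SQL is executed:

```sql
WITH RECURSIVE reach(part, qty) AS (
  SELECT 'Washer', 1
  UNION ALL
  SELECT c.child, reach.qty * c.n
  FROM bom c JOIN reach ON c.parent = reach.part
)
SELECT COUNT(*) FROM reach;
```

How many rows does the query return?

8

Base: (Washer, qty=1).
Iteration 1: components of {Washer} -> Motor = 1*4 = 4, Shaft = 1*2 = 2.
Iteration 2: components of {Motor,Shaft} -> Clip = 2*4 = 8, Nut = 4*2 = 8.
Iteration 3: components of {Clip,Nut} -> Bolt = 8*2 = 16, Spring = 8*1 = 8.
Iteration 4: components of {Bolt,Spring} -> Ring = 8*3 = 24.
Iteration 5: no further components; recursion stops.
Total rows emitted: 8.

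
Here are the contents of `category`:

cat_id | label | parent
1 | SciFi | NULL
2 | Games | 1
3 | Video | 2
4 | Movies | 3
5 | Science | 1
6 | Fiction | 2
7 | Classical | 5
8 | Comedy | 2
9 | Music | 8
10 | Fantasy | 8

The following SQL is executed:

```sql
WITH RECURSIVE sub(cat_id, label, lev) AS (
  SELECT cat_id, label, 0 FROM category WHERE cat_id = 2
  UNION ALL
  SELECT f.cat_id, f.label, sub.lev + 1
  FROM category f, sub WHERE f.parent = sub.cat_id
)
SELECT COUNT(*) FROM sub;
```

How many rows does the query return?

Base: cat_id=2 (Games) at lev 0.
Iteration 1: rows with parent in {2} -> Video (id 3, lev 1), Fiction (id 6, lev 1), Comedy (id 8, lev 1).
Iteration 2: rows with parent in {3,6,8} -> Movies (id 4, lev 2), Music (id 9, lev 2), Fantasy (id 10, lev 2).
Iteration 3: no rows with parent in {4,9,10}; recursion stops.
Total rows emitted: 7.

7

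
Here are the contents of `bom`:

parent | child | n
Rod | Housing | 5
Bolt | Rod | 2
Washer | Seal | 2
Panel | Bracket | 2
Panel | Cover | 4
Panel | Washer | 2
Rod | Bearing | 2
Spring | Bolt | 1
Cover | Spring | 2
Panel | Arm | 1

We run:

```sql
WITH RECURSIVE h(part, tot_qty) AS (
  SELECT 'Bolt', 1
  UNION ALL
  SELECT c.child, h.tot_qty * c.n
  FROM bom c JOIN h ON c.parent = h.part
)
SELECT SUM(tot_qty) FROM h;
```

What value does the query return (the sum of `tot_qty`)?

17

Base: (Bolt, tot_qty=1).
Iteration 1: components of {Bolt} -> Rod = 1*2 = 2.
Iteration 2: components of {Rod} -> Bearing = 2*2 = 4, Housing = 2*5 = 10.
Iteration 3: no further components; recursion stops.
SUM(tot_qty) = 1 + 2 + 4 + 10 = 17.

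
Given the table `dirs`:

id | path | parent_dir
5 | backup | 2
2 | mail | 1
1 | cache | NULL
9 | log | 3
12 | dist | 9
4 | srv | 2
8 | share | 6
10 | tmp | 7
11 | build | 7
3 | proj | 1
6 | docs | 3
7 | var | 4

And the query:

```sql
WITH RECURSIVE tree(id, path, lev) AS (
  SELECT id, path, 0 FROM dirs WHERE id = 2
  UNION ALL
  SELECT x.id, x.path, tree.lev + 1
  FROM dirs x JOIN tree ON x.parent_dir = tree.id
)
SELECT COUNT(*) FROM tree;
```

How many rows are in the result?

Base: id=2 (mail) at lev 0.
Iteration 1: rows with parent_dir in {2} -> srv (id 4, lev 1), backup (id 5, lev 1).
Iteration 2: rows with parent_dir in {4,5} -> var (id 7, lev 2).
Iteration 3: rows with parent_dir in {7} -> tmp (id 10, lev 3), build (id 11, lev 3).
Iteration 4: no rows with parent_dir in {10,11}; recursion stops.
Total rows emitted: 6.

6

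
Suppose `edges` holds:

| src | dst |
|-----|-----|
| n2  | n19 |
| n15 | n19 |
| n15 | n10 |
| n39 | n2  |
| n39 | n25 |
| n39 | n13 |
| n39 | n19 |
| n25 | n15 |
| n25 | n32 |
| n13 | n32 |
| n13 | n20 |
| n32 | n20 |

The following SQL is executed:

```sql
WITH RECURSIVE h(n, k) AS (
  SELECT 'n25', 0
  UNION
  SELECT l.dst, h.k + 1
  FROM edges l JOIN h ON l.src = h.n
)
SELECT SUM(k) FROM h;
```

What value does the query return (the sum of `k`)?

8

Base: (n25, k=0).
Iteration 1: edges from {n25} -> (n15, k=1), (n32, k=1).
Iteration 2: edges from {n15,n32} -> (n10, k=2), (n19, k=2), (n20, k=2).
Iteration 3: no outgoing edges from {n10,n19,n20}; recursion stops.
SUM(k) = 0 + 1 + 1 + 2 + 2 + 2 = 8.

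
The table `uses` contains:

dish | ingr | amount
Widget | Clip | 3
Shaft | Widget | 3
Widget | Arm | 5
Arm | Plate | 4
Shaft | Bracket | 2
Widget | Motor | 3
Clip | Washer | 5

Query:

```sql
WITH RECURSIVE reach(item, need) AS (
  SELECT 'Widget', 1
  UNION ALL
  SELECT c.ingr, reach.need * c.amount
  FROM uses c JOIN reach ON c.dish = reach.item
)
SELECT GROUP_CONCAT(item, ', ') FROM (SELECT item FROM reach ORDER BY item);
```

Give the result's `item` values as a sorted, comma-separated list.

Base: (Widget, need=1).
Iteration 1: components of {Widget} -> Arm = 1*5 = 5, Clip = 1*3 = 3, Motor = 1*3 = 3.
Iteration 2: components of {Arm,Clip,Motor} -> Plate = 5*4 = 20, Washer = 3*5 = 15.
Iteration 3: no further components; recursion stops.

Arm, Clip, Motor, Plate, Washer, Widget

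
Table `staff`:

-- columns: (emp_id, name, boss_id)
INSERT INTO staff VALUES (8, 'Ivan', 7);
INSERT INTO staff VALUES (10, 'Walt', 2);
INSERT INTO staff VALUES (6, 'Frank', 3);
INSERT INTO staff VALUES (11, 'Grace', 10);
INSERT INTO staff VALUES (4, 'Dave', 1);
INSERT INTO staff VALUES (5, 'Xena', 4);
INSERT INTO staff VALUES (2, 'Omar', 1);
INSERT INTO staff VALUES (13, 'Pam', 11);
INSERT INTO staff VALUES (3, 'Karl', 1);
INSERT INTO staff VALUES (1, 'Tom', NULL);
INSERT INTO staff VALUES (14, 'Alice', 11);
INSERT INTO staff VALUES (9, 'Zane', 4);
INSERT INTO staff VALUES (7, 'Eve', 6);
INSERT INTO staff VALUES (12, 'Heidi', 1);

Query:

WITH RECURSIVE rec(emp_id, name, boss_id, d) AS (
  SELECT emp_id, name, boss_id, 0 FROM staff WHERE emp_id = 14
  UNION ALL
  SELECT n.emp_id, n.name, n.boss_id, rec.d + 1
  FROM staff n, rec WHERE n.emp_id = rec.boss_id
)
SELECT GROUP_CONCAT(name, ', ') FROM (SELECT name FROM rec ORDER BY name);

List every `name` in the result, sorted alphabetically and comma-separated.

Alice, Grace, Omar, Tom, Walt

Base: emp_id=14 (Alice), boss_id=11, d 0.
Iteration 1: join on emp_id=11 -> Grace (id 11, boss_id=10, d 1).
Iteration 2: join on emp_id=10 -> Walt (id 10, boss_id=2, d 2).
Iteration 3: join on emp_id=2 -> Omar (id 2, boss_id=1, d 3).
Iteration 4: join on emp_id=1 -> Tom (id 1, boss_id=NULL, d 4).
Iteration 5: boss_id is NULL; no match; recursion stops.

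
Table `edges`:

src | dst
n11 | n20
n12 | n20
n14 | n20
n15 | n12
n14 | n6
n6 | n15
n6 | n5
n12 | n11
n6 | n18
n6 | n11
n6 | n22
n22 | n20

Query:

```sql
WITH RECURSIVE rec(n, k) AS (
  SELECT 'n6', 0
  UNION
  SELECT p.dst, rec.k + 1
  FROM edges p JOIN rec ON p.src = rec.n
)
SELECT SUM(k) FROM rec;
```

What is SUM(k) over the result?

Base: (n6, k=0).
Iteration 1: edges from {n6} -> (n11, k=1), (n15, k=1), (n18, k=1), (n22, k=1), (n5, k=1).
Iteration 2: edges from {n11,n15,n18,n22,n5} -> (n12, k=2), (n20, k=2). [UNION drops 1 duplicate row(s)]
Iteration 3: edges from {n12,n20} -> (n11, k=3), (n20, k=3).
Iteration 4: edges from {n11,n20} -> (n20, k=4).
Iteration 5: no outgoing edges from {n20}; recursion stops.
SUM(k) = 0 + 1 + 1 + 1 + 1 + 1 + 2 + 2 + 3 + 3 + 4 = 19.

19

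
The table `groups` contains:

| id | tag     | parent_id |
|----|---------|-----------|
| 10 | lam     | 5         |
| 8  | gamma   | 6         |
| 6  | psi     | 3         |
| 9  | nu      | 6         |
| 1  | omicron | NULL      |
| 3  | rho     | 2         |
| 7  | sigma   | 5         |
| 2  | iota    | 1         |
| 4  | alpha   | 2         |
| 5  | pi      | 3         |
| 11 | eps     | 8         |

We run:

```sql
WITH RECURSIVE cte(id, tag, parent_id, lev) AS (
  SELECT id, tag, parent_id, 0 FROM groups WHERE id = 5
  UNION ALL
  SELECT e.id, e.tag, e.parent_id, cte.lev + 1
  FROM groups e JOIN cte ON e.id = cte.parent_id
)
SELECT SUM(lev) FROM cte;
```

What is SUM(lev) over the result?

6

Base: id=5 (pi), parent_id=3, lev 0.
Iteration 1: join on id=3 -> rho (id 3, parent_id=2, lev 1).
Iteration 2: join on id=2 -> iota (id 2, parent_id=1, lev 2).
Iteration 3: join on id=1 -> omicron (id 1, parent_id=NULL, lev 3).
Iteration 4: parent_id is NULL; no match; recursion stops.
SUM(lev) = 0 + 1 + 2 + 3 = 6.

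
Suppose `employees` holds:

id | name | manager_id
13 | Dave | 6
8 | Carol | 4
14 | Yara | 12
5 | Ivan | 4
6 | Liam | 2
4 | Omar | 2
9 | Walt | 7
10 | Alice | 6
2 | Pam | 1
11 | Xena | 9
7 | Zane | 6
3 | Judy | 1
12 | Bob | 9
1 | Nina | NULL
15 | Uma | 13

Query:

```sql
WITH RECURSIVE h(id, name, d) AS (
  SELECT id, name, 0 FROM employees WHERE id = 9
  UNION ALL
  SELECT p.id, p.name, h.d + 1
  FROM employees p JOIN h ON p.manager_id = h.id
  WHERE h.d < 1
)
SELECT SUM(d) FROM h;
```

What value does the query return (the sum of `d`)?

2

Base: id=9 (Walt) at d 0.
Iteration 1: rows with manager_id in {9} -> Xena (id 11, d 1), Bob (id 12, d 1).
Iteration 2: d < 1 fails for all current rows; recursion stops.
SUM(d) = 0 + 1 + 1 = 2.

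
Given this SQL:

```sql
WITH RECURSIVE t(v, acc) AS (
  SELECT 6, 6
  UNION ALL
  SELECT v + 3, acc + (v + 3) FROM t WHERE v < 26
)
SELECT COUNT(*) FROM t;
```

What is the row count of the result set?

8

Base: v=6, acc=6.
Iteration 1: 6 < 26 holds -> v = 6 + 3 = 9, acc = 6 + 9 = 15.
Iteration 2: 9 < 26 holds -> v = 9 + 3 = 12, acc = 15 + 12 = 27.
Iteration 3: 12 < 26 holds -> v = 12 + 3 = 15, acc = 27 + 15 = 42.
Iteration 4: 15 < 26 holds -> v = 15 + 3 = 18, acc = 42 + 18 = 60.
Iteration 5: 18 < 26 holds -> v = 18 + 3 = 21, acc = 60 + 21 = 81.
Iteration 6: 21 < 26 holds -> v = 21 + 3 = 24, acc = 81 + 24 = 105.
Iteration 7: 24 < 26 holds -> v = 24 + 3 = 27, acc = 105 + 27 = 132.
Iteration 8: 27 < 26 fails; recursion stops.
Total rows emitted: 8.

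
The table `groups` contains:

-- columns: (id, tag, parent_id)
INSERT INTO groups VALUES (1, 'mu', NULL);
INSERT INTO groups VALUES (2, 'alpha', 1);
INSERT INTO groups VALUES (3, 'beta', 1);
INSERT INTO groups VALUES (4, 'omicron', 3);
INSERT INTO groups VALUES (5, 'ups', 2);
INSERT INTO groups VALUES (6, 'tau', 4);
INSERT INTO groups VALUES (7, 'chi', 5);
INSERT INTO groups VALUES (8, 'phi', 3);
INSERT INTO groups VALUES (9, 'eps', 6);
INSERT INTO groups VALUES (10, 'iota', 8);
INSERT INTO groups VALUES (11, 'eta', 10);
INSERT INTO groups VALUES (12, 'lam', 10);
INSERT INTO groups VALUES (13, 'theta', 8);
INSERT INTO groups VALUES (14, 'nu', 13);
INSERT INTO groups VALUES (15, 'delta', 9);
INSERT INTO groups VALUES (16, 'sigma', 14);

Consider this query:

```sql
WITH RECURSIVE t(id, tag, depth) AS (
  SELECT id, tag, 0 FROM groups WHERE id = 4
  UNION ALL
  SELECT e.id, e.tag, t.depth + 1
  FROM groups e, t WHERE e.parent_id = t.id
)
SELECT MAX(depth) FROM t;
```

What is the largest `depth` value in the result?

Base: id=4 (omicron) at depth 0.
Iteration 1: rows with parent_id in {4} -> tau (id 6, depth 1).
Iteration 2: rows with parent_id in {6} -> eps (id 9, depth 2).
Iteration 3: rows with parent_id in {9} -> delta (id 15, depth 3).
Iteration 4: no rows with parent_id in {15}; recursion stops.
depth values: 0, 1, 2, 3; the maximum is 3.

3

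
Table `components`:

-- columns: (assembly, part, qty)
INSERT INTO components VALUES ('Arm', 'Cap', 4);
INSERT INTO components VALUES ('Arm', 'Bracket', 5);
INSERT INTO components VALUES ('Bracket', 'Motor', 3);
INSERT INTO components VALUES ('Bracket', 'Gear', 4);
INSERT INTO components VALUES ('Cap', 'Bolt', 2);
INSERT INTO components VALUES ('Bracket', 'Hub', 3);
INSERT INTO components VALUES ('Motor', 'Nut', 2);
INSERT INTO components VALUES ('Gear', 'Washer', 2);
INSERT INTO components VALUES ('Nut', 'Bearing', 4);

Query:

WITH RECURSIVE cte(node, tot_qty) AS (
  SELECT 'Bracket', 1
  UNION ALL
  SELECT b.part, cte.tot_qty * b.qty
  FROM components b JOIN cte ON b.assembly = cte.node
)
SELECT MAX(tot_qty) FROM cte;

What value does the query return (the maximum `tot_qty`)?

Base: (Bracket, tot_qty=1).
Iteration 1: components of {Bracket} -> Gear = 1*4 = 4, Hub = 1*3 = 3, Motor = 1*3 = 3.
Iteration 2: components of {Gear,Hub,Motor} -> Nut = 3*2 = 6, Washer = 4*2 = 8.
Iteration 3: components of {Nut,Washer} -> Bearing = 6*4 = 24.
Iteration 4: no further components; recursion stops.
tot_qty values: 1, 3, 4, 3, 6, 8, 24; the maximum is 24.

24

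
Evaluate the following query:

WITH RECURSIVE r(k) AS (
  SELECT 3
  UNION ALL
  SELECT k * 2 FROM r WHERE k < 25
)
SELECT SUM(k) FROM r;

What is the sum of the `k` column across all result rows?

93

Base: k=3.
Iteration 1: 3 < 25 holds -> k = 3 * 2 = 6.
Iteration 2: 6 < 25 holds -> k = 6 * 2 = 12.
Iteration 3: 12 < 25 holds -> k = 12 * 2 = 24.
Iteration 4: 24 < 25 holds -> k = 24 * 2 = 48.
Iteration 5: 48 < 25 fails; recursion stops.
SUM(k) = 3 + 6 + 12 + 24 + 48 = 93.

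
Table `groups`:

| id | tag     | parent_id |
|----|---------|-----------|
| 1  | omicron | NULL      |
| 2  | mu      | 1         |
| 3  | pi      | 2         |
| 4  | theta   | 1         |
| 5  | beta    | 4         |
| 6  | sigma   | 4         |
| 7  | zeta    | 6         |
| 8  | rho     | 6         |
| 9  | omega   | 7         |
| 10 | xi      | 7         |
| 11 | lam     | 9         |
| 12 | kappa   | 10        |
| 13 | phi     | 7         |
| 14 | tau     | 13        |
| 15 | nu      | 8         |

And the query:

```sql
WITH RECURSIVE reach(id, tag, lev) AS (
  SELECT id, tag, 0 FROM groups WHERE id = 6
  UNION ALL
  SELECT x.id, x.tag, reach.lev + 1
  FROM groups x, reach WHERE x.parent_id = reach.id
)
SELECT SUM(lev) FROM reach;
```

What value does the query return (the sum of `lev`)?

19

Base: id=6 (sigma) at lev 0.
Iteration 1: rows with parent_id in {6} -> zeta (id 7, lev 1), rho (id 8, lev 1).
Iteration 2: rows with parent_id in {7,8} -> omega (id 9, lev 2), xi (id 10, lev 2), phi (id 13, lev 2), nu (id 15, lev 2).
Iteration 3: rows with parent_id in {9,10,13,15} -> lam (id 11, lev 3), kappa (id 12, lev 3), tau (id 14, lev 3).
Iteration 4: no rows with parent_id in {11,12,14}; recursion stops.
SUM(lev) = 0 + 1 + 1 + 2 + 2 + 2 + 2 + 3 + 3 + 3 = 19.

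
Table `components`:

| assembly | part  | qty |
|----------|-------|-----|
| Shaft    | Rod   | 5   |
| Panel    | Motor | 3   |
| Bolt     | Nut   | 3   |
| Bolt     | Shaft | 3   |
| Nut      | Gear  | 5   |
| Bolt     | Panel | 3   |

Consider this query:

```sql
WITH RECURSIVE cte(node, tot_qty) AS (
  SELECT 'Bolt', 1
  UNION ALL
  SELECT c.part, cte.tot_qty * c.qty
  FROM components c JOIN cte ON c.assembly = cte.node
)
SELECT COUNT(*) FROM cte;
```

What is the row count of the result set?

7

Base: (Bolt, tot_qty=1).
Iteration 1: components of {Bolt} -> Nut = 1*3 = 3, Panel = 1*3 = 3, Shaft = 1*3 = 3.
Iteration 2: components of {Nut,Panel,Shaft} -> Gear = 3*5 = 15, Motor = 3*3 = 9, Rod = 3*5 = 15.
Iteration 3: no further components; recursion stops.
Total rows emitted: 7.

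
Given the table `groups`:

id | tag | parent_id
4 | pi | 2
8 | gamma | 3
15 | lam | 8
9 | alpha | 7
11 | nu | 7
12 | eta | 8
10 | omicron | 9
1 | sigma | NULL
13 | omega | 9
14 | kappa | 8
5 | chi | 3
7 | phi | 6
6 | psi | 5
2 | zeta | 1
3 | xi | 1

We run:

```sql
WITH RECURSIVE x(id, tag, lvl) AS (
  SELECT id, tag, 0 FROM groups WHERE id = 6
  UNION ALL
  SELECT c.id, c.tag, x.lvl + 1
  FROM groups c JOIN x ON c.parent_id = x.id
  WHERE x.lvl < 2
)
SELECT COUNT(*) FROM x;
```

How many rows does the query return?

4

Base: id=6 (psi) at lvl 0.
Iteration 1: rows with parent_id in {6} -> phi (id 7, lvl 1).
Iteration 2: rows with parent_id in {7} -> alpha (id 9, lvl 2), nu (id 11, lvl 2).
Iteration 3: lvl < 2 fails for all current rows; recursion stops.
Total rows emitted: 4.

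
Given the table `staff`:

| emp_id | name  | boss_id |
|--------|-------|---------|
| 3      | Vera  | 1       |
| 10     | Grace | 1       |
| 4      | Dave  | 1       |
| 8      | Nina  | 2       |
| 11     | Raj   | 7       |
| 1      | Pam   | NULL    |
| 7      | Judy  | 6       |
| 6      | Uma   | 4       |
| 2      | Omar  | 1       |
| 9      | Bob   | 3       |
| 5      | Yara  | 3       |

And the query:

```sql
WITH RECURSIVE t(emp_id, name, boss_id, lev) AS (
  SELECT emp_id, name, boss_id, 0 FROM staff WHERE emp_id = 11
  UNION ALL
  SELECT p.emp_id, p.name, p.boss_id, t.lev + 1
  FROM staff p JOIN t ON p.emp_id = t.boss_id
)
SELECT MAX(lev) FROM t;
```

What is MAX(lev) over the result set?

Base: emp_id=11 (Raj), boss_id=7, lev 0.
Iteration 1: join on emp_id=7 -> Judy (id 7, boss_id=6, lev 1).
Iteration 2: join on emp_id=6 -> Uma (id 6, boss_id=4, lev 2).
Iteration 3: join on emp_id=4 -> Dave (id 4, boss_id=1, lev 3).
Iteration 4: join on emp_id=1 -> Pam (id 1, boss_id=NULL, lev 4).
Iteration 5: boss_id is NULL; no match; recursion stops.
lev values: 0, 1, 2, 3, 4; the maximum is 4.

4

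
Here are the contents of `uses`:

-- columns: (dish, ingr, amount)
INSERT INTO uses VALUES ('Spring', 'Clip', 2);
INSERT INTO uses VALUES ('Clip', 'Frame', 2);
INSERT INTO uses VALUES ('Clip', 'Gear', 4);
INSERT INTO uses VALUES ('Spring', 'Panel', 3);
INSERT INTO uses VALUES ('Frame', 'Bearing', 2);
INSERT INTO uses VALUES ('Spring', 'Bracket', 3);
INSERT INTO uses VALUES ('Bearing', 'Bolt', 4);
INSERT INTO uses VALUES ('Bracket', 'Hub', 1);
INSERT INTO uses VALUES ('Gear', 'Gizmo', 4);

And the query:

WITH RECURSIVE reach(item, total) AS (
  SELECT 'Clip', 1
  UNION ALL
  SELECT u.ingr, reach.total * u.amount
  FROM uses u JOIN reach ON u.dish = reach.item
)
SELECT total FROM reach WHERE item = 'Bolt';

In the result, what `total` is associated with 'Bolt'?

16

Base: (Clip, total=1).
Iteration 1: components of {Clip} -> Frame = 1*2 = 2, Gear = 1*4 = 4.
Iteration 2: components of {Frame,Gear} -> Bearing = 2*2 = 4, Gizmo = 4*4 = 16.
Iteration 3: components of {Bearing,Gizmo} -> Bolt = 4*4 = 16.
Iteration 4: no further components; recursion stops.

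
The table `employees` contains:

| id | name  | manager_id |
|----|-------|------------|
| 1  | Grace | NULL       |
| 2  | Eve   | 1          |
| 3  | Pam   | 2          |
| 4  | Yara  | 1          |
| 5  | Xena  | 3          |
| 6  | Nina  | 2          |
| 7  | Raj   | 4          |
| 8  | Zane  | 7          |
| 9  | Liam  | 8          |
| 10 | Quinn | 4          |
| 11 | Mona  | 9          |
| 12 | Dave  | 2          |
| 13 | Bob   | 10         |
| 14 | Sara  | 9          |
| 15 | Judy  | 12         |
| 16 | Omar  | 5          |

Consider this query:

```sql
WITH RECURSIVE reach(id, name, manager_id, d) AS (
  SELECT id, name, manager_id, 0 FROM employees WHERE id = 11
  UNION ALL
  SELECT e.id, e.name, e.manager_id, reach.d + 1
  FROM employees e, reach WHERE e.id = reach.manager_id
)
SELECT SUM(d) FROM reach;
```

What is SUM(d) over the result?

15

Base: id=11 (Mona), manager_id=9, d 0.
Iteration 1: join on id=9 -> Liam (id 9, manager_id=8, d 1).
Iteration 2: join on id=8 -> Zane (id 8, manager_id=7, d 2).
Iteration 3: join on id=7 -> Raj (id 7, manager_id=4, d 3).
Iteration 4: join on id=4 -> Yara (id 4, manager_id=1, d 4).
Iteration 5: join on id=1 -> Grace (id 1, manager_id=NULL, d 5).
Iteration 6: manager_id is NULL; no match; recursion stops.
SUM(d) = 0 + 1 + 2 + 3 + 4 + 5 = 15.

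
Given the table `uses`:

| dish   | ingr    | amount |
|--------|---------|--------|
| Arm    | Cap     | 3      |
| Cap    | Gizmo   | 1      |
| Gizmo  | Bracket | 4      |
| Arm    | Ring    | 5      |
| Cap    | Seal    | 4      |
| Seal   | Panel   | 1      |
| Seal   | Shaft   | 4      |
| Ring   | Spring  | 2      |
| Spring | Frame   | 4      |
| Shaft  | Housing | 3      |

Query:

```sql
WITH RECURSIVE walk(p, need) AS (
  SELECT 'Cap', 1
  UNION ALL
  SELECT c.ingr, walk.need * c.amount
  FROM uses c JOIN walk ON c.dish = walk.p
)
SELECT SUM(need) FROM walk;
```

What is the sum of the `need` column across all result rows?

78

Base: (Cap, need=1).
Iteration 1: components of {Cap} -> Gizmo = 1*1 = 1, Seal = 1*4 = 4.
Iteration 2: components of {Gizmo,Seal} -> Bracket = 1*4 = 4, Panel = 4*1 = 4, Shaft = 4*4 = 16.
Iteration 3: components of {Bracket,Panel,Shaft} -> Housing = 16*3 = 48.
Iteration 4: no further components; recursion stops.
SUM(need) = 1 + 1 + 4 + 4 + 4 + 16 + 48 = 78.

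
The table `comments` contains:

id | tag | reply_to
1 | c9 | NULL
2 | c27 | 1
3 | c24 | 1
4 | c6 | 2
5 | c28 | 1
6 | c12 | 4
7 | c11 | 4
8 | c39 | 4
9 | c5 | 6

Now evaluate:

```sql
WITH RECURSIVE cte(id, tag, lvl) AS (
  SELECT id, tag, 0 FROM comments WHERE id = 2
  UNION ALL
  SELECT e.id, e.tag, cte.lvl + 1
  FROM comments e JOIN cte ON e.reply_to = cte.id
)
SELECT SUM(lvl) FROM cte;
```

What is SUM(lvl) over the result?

Base: id=2 (c27) at lvl 0.
Iteration 1: rows with reply_to in {2} -> c6 (id 4, lvl 1).
Iteration 2: rows with reply_to in {4} -> c12 (id 6, lvl 2), c11 (id 7, lvl 2), c39 (id 8, lvl 2).
Iteration 3: rows with reply_to in {6,7,8} -> c5 (id 9, lvl 3).
Iteration 4: no rows with reply_to in {9}; recursion stops.
SUM(lvl) = 0 + 1 + 2 + 2 + 2 + 3 = 10.

10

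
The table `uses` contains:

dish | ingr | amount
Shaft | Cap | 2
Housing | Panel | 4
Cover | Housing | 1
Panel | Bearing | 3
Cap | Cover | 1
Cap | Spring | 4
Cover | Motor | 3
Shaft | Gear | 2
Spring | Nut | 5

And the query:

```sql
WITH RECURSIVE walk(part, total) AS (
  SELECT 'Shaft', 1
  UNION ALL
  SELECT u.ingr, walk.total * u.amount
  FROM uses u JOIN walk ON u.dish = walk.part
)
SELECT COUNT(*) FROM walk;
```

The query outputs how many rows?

Base: (Shaft, total=1).
Iteration 1: components of {Shaft} -> Cap = 1*2 = 2, Gear = 1*2 = 2.
Iteration 2: components of {Cap,Gear} -> Cover = 2*1 = 2, Spring = 2*4 = 8.
Iteration 3: components of {Cover,Spring} -> Housing = 2*1 = 2, Motor = 2*3 = 6, Nut = 8*5 = 40.
Iteration 4: components of {Housing,Motor,Nut} -> Panel = 2*4 = 8.
Iteration 5: components of {Panel} -> Bearing = 8*3 = 24.
Iteration 6: no further components; recursion stops.
Total rows emitted: 10.

10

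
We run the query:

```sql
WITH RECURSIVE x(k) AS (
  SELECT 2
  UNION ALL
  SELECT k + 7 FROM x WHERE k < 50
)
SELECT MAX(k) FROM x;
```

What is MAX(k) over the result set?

51

Base: k=2.
Iteration 1: 2 < 50 holds -> k = 2 + 7 = 9.
Iteration 2: 9 < 50 holds -> k = 9 + 7 = 16.
Iteration 3: 16 < 50 holds -> k = 16 + 7 = 23.
Iteration 4: 23 < 50 holds -> k = 23 + 7 = 30.
Iteration 5: 30 < 50 holds -> k = 30 + 7 = 37.
Iteration 6: 37 < 50 holds -> k = 37 + 7 = 44.
Iteration 7: 44 < 50 holds -> k = 44 + 7 = 51.
Iteration 8: 51 < 50 fails; recursion stops.
k values: 2, 9, 16, 23, 30, 37, 44, 51; the maximum is 51.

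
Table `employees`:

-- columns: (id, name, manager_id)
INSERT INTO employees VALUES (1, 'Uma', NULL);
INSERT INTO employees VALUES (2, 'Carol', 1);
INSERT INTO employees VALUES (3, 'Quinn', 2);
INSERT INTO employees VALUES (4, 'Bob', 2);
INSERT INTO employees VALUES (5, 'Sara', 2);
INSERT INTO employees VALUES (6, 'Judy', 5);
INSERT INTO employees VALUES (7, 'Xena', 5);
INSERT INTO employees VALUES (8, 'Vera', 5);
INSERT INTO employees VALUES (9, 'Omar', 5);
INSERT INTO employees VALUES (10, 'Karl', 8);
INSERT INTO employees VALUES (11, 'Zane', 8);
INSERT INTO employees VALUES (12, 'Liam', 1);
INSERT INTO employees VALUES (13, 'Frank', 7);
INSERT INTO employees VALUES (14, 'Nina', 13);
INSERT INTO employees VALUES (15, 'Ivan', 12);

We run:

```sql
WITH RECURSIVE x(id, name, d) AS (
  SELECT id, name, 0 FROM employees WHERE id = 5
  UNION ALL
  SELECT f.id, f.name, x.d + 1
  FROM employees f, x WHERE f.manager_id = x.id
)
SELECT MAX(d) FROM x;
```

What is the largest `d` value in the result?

3

Base: id=5 (Sara) at d 0.
Iteration 1: rows with manager_id in {5} -> Judy (id 6, d 1), Xena (id 7, d 1), Vera (id 8, d 1), Omar (id 9, d 1).
Iteration 2: rows with manager_id in {6,7,8,9} -> Karl (id 10, d 2), Zane (id 11, d 2), Frank (id 13, d 2).
Iteration 3: rows with manager_id in {10,11,13} -> Nina (id 14, d 3).
Iteration 4: no rows with manager_id in {14}; recursion stops.
d values: 0, 1, 1, 1, 1, 2, 2, 2, 3; the maximum is 3.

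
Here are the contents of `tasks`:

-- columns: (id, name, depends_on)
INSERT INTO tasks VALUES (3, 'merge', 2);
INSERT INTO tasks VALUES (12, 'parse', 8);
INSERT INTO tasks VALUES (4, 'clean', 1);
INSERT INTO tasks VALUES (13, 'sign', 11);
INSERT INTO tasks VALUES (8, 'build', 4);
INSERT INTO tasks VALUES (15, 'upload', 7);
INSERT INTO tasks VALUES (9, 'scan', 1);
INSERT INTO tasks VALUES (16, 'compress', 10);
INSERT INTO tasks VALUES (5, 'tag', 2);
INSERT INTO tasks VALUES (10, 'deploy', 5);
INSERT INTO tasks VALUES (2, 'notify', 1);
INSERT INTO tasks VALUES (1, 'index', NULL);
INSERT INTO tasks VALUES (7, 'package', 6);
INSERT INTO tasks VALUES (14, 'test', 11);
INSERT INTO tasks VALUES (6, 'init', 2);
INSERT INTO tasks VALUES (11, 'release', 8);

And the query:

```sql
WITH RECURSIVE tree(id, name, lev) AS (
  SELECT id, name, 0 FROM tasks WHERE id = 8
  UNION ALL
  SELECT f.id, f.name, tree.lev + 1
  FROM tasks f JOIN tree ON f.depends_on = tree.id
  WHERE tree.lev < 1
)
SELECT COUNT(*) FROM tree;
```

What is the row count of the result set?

3

Base: id=8 (build) at lev 0.
Iteration 1: rows with depends_on in {8} -> release (id 11, lev 1), parse (id 12, lev 1).
Iteration 2: lev < 1 fails for all current rows; recursion stops.
Total rows emitted: 3.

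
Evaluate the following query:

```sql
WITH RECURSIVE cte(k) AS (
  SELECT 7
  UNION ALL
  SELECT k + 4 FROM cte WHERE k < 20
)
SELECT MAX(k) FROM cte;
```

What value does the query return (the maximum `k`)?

23

Base: k=7.
Iteration 1: 7 < 20 holds -> k = 7 + 4 = 11.
Iteration 2: 11 < 20 holds -> k = 11 + 4 = 15.
Iteration 3: 15 < 20 holds -> k = 15 + 4 = 19.
Iteration 4: 19 < 20 holds -> k = 19 + 4 = 23.
Iteration 5: 23 < 20 fails; recursion stops.
k values: 7, 11, 15, 19, 23; the maximum is 23.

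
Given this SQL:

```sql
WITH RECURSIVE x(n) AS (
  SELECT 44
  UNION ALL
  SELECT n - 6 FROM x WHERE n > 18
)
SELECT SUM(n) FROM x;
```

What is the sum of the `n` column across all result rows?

174

Base: n=44.
Iteration 1: 44 > 18 holds -> n = 44 - 6 = 38.
Iteration 2: 38 > 18 holds -> n = 38 - 6 = 32.
Iteration 3: 32 > 18 holds -> n = 32 - 6 = 26.
Iteration 4: 26 > 18 holds -> n = 26 - 6 = 20.
Iteration 5: 20 > 18 holds -> n = 20 - 6 = 14.
Iteration 6: 14 > 18 fails; recursion stops.
SUM(n) = 44 + 38 + 32 + 26 + 20 + 14 = 174.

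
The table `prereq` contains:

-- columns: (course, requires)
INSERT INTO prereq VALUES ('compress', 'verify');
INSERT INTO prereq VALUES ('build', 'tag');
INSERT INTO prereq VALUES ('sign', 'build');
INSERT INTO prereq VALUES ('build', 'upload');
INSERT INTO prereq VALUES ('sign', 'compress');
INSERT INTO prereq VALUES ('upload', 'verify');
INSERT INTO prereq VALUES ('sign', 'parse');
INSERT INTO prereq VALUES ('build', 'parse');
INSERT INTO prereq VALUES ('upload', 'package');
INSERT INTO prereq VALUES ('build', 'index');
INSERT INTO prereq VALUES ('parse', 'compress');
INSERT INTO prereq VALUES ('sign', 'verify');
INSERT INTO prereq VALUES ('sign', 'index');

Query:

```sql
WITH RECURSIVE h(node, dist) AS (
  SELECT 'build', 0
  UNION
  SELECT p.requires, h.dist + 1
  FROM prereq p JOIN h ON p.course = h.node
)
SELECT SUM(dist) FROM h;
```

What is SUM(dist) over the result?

Base: (build, dist=0).
Iteration 1: edges from {build} -> (index, dist=1), (parse, dist=1), (tag, dist=1), (upload, dist=1).
Iteration 2: edges from {index,parse,tag,upload} -> (compress, dist=2), (package, dist=2), (verify, dist=2).
Iteration 3: edges from {compress,package,verify} -> (verify, dist=3).
Iteration 4: no outgoing edges from {verify}; recursion stops.
SUM(dist) = 0 + 1 + 1 + 1 + 1 + 2 + 2 + 2 + 3 = 13.

13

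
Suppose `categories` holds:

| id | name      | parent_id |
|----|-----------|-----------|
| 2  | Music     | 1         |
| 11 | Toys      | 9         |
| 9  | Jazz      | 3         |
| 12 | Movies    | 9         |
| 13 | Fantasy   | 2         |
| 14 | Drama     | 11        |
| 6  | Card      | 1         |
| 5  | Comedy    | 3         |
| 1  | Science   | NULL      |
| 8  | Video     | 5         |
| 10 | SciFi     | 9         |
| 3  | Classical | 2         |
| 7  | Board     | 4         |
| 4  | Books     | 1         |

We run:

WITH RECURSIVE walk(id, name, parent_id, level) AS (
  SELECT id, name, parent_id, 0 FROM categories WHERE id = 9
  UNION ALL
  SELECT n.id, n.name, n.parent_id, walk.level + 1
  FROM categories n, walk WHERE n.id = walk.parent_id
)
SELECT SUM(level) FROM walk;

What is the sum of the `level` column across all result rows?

Base: id=9 (Jazz), parent_id=3, level 0.
Iteration 1: join on id=3 -> Classical (id 3, parent_id=2, level 1).
Iteration 2: join on id=2 -> Music (id 2, parent_id=1, level 2).
Iteration 3: join on id=1 -> Science (id 1, parent_id=NULL, level 3).
Iteration 4: parent_id is NULL; no match; recursion stops.
SUM(level) = 0 + 1 + 2 + 3 = 6.

6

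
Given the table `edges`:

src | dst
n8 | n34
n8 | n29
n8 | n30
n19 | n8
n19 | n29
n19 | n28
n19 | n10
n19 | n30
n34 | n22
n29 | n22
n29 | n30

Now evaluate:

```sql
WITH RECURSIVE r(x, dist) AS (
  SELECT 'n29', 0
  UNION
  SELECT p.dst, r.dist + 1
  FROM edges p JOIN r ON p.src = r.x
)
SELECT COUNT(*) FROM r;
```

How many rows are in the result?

Base: (n29, dist=0).
Iteration 1: edges from {n29} -> (n22, dist=1), (n30, dist=1).
Iteration 2: no outgoing edges from {n22,n30}; recursion stops.
Total rows emitted: 3.

3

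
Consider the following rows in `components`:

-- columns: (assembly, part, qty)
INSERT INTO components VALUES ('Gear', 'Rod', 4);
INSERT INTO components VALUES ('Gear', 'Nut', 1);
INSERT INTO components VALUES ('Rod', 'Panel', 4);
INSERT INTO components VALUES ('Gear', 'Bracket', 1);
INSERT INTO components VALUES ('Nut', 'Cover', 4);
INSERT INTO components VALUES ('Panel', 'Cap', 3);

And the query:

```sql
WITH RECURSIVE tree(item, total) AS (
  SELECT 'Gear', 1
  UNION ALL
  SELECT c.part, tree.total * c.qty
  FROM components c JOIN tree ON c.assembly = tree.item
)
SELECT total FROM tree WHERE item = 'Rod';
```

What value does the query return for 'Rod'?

Base: (Gear, total=1).
Iteration 1: components of {Gear} -> Bracket = 1*1 = 1, Nut = 1*1 = 1, Rod = 1*4 = 4.
Iteration 2: components of {Bracket,Nut,Rod} -> Cover = 1*4 = 4, Panel = 4*4 = 16.
Iteration 3: components of {Cover,Panel} -> Cap = 16*3 = 48.
Iteration 4: no further components; recursion stops.

4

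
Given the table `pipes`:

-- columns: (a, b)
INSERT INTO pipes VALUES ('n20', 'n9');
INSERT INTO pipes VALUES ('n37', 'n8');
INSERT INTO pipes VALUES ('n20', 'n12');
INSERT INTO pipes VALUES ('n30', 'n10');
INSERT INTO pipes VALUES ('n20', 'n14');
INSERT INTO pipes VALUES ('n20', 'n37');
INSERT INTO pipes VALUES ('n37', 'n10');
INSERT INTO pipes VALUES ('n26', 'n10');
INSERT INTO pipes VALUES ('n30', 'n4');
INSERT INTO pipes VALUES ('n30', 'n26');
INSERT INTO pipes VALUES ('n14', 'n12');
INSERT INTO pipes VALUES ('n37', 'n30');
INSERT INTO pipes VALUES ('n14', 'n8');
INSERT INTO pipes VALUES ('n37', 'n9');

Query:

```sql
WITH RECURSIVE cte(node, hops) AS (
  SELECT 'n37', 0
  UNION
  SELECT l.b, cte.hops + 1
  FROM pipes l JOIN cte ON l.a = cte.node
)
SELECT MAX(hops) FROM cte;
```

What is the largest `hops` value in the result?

Base: (n37, hops=0).
Iteration 1: edges from {n37} -> (n10, hops=1), (n30, hops=1), (n8, hops=1), (n9, hops=1).
Iteration 2: edges from {n10,n30,n8,n9} -> (n10, hops=2), (n26, hops=2), (n4, hops=2).
Iteration 3: edges from {n10,n26,n4} -> (n10, hops=3).
Iteration 4: no outgoing edges from {n10}; recursion stops.
hops values: 0, 1, 1, 1, 1, 2, 2, 2, 3; the maximum is 3.

3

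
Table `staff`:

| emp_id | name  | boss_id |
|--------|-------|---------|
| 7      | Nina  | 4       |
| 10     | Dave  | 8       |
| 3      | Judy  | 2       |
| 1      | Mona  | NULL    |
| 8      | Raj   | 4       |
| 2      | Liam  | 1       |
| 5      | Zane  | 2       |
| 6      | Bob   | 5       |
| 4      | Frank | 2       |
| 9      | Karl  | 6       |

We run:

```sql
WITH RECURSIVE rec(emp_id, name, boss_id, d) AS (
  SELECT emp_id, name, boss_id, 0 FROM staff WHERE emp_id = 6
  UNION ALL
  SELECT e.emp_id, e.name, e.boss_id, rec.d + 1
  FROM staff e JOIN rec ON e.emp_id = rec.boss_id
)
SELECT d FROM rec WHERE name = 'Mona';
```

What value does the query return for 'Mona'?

3

Base: emp_id=6 (Bob), boss_id=5, d 0.
Iteration 1: join on emp_id=5 -> Zane (id 5, boss_id=2, d 1).
Iteration 2: join on emp_id=2 -> Liam (id 2, boss_id=1, d 2).
Iteration 3: join on emp_id=1 -> Mona (id 1, boss_id=NULL, d 3).
Iteration 4: boss_id is NULL; no match; recursion stops.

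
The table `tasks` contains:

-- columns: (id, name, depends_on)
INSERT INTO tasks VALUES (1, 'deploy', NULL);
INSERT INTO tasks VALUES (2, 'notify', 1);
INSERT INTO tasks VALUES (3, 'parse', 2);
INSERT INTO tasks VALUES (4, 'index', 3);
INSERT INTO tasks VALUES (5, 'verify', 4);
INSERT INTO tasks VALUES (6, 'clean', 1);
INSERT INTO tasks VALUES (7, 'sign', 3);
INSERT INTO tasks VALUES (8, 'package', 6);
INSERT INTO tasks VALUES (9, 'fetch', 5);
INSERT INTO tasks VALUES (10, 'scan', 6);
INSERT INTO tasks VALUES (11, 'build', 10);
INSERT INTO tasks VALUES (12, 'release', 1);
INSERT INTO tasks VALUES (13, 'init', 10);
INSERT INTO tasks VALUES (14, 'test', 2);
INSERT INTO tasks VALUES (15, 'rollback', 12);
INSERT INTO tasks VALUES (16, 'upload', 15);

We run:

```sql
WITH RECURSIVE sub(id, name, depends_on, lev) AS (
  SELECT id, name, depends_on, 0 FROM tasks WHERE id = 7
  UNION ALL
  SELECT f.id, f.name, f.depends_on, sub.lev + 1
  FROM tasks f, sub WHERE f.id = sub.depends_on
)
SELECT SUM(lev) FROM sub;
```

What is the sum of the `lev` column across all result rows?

6

Base: id=7 (sign), depends_on=3, lev 0.
Iteration 1: join on id=3 -> parse (id 3, depends_on=2, lev 1).
Iteration 2: join on id=2 -> notify (id 2, depends_on=1, lev 2).
Iteration 3: join on id=1 -> deploy (id 1, depends_on=NULL, lev 3).
Iteration 4: depends_on is NULL; no match; recursion stops.
SUM(lev) = 0 + 1 + 2 + 3 = 6.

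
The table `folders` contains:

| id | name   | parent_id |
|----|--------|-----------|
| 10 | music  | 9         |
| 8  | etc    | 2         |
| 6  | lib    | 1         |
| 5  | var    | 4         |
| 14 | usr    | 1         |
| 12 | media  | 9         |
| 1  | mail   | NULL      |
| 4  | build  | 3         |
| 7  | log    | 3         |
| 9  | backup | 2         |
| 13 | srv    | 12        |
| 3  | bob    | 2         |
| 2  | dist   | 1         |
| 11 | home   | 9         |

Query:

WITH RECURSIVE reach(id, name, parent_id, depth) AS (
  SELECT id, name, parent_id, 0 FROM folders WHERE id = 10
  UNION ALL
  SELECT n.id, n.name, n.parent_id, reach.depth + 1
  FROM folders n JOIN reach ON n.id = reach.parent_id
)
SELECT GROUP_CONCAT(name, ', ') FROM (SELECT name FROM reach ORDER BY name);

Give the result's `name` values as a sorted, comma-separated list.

Base: id=10 (music), parent_id=9, depth 0.
Iteration 1: join on id=9 -> backup (id 9, parent_id=2, depth 1).
Iteration 2: join on id=2 -> dist (id 2, parent_id=1, depth 2).
Iteration 3: join on id=1 -> mail (id 1, parent_id=NULL, depth 3).
Iteration 4: parent_id is NULL; no match; recursion stops.

backup, dist, mail, music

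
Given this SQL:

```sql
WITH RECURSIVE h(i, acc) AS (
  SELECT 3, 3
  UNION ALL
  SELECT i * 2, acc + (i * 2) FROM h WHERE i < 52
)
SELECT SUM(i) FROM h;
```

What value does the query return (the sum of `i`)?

189

Base: i=3, acc=3.
Iteration 1: 3 < 52 holds -> i = 3 * 2 = 6, acc = 3 + 6 = 9.
Iteration 2: 6 < 52 holds -> i = 6 * 2 = 12, acc = 9 + 12 = 21.
Iteration 3: 12 < 52 holds -> i = 12 * 2 = 24, acc = 21 + 24 = 45.
Iteration 4: 24 < 52 holds -> i = 24 * 2 = 48, acc = 45 + 48 = 93.
Iteration 5: 48 < 52 holds -> i = 48 * 2 = 96, acc = 93 + 96 = 189.
Iteration 6: 96 < 52 fails; recursion stops.
SUM(i) = 3 + 6 + 12 + 24 + 48 + 96 = 189.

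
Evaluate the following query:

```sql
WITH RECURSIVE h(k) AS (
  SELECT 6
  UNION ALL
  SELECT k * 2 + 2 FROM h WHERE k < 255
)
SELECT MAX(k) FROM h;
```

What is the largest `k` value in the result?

510

Base: k=6.
Iteration 1: 6 < 255 holds -> k = 6 * 2 + 2 = 14.
Iteration 2: 14 < 255 holds -> k = 14 * 2 + 2 = 30.
Iteration 3: 30 < 255 holds -> k = 30 * 2 + 2 = 62.
Iteration 4: 62 < 255 holds -> k = 62 * 2 + 2 = 126.
Iteration 5: 126 < 255 holds -> k = 126 * 2 + 2 = 254.
Iteration 6: 254 < 255 holds -> k = 254 * 2 + 2 = 510.
Iteration 7: 510 < 255 fails; recursion stops.
k values: 6, 14, 30, 62, 126, 254, 510; the maximum is 510.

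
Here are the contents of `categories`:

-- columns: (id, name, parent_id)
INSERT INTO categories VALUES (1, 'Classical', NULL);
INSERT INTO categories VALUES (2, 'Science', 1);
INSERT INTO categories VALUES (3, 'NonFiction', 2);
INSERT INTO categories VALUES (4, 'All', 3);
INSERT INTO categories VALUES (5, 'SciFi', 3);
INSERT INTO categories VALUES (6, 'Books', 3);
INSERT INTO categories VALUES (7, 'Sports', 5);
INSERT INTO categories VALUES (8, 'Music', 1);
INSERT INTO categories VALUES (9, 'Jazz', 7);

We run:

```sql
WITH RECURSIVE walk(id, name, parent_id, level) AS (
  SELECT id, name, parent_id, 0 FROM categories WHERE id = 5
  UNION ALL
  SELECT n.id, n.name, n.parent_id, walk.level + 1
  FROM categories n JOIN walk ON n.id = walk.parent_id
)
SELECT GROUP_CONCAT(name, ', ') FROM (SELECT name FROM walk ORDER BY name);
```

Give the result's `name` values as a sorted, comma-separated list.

Classical, NonFiction, SciFi, Science

Base: id=5 (SciFi), parent_id=3, level 0.
Iteration 1: join on id=3 -> NonFiction (id 3, parent_id=2, level 1).
Iteration 2: join on id=2 -> Science (id 2, parent_id=1, level 2).
Iteration 3: join on id=1 -> Classical (id 1, parent_id=NULL, level 3).
Iteration 4: parent_id is NULL; no match; recursion stops.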